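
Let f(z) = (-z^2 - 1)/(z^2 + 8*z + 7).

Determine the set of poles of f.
The singularities of f are the zeros of the denominator. Factoring,
  z^2 + 8*z + 7 = (z + 1)*(z + 7)
so the candidates are z = -1, z = -7.

Check the numerator P(z) = -z^2 - 1 at each one:
  P(-1) = -2 ≠ 0, so z = -1 is a (simple) pole.
  P(-7) = -50 ≠ 0, so z = -7 is a (simple) pole.

Poles of f: {-7, -1}

Final answer: {-7, -1}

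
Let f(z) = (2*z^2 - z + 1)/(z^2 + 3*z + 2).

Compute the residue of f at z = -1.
4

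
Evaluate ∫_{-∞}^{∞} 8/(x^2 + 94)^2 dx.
Let f(z) = 8/(z^2 + 94)^2. The denominator has no real zeros and deg Q - deg P = 4 ≥ 2, so the integral of f over the upper semicircle |z| = R tends to 0 as R → ∞. Closing the contour in the upper half-plane,
  ∫_{-∞}^{∞} f(x) dx = 2πi · Σ Res(f, z_k)  over the poles with Im z_k > 0.

Zeros of the denominator: z^2 + 94 = 0 gives z = ±sqrt(94)*I.
Upper half-plane: z = sqrt(94)*I (a pole of order 2).

Write f(z) = g(z)/(z - sqrt(94)*I)^2 with g(z) = 8/(z + sqrt(94)*I)^2. For a double pole, Res(f, z₀) = g'(z₀):
  g'(z) = -16/(z + sqrt(94)*I)^3
  Res(f, sqrt(94)*I) = g'(sqrt(94)*I) = -sqrt(94)*I/4418

∫_{-∞}^{∞} f(x) dx = 2πi · (-sqrt(94)*I/4418) = sqrt(94)*pi/2209

Final answer: sqrt(94)*pi/2209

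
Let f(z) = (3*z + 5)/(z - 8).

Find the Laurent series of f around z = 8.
29/(z - 8) + 3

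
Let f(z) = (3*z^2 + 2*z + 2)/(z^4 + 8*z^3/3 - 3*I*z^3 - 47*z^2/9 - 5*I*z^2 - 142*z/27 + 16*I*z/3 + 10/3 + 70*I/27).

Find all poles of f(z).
{-3 + I, -1 + 2*I/3, 1/3 + I, 1 + I/3}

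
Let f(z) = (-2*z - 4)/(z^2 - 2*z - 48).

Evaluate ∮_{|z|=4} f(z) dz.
By the residue theorem, ∮_C f(z) dz = 2πi · (sum of the residues of f at the poles inside |z| = 4).

The denominator factors as (z - 8)*(z + 6), so the singularities of f are simple poles at z = 8, z = -6.
  |8|² = 64 > 16 = 4², so this pole is outside the contour.
  |-6|² = 36 > 16 = 4², so this pole is outside the contour.

No pole lies inside the contour, so f is analytic on and inside C and the integral is 0 (Cauchy's theorem).

Final answer: 0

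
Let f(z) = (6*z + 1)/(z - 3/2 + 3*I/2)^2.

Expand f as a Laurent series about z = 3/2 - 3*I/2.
Put w = z - (3/2 - 3*I/2), i.e. z = w + 3/2 - 3*I/2. The denominator is w^2, so it suffices to rewrite the numerator in powers of w.

P(z) = 6*z + 1
P(w + 3/2 - 3*I/2) = 10 - 9*I + 6*w

Dividing each term by w^2:
  f = (10 - 9*I)/w^2 + 6/w

Substituting back w = z - 3/2 + 3*I/2:
  f(z) = (10 - 9*I)/(z - 3/2 + 3*I/2)^2 + 6/(z - 3/2 + 3*I/2)

The series is finite because the numerator is a polynomial; the negative powers form the principal part, and the coefficient of 1/(z - 3/2 + 3*I/2) gives Res(f, 3/2 - 3*I/2) = 6.

Final answer: (10 - 9*I)/(z - 3/2 + 3*I/2)^2 + 6/(z - 3/2 + 3*I/2)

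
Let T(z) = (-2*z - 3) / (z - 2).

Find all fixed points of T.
T(z) = z means -2*z - 3 = z*(z - 2), i.e.
  z^2 + 3 = 0.
Discriminant: (0)^2 - 4*(1)*(3) = -12, so the roots are complex conjugates.
  z = (0 ± I*sqrt(12))/(2*(1))
Fixed points: {-sqrt(3)*I, sqrt(3)*I}

Final answer: {-sqrt(3)*I, sqrt(3)*I}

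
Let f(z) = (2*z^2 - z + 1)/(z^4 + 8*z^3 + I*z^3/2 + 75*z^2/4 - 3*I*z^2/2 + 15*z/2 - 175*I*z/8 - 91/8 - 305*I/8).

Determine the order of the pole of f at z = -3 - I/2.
Factor the denominator:
  z^4 + 8*z^3 + I*z^3/2 + 75*z^2/4 - 3*I*z^2/2 + 15*z/2 - 175*I*z/8 - 91/8 - 305*I/8 = (z + 3 + I/2)^3*(z - 1 - I)

The numerator P(z) = 2*z^2 - z + 1 has P(-3 - I/2) = 43/2 + 13*I/2 ≠ 0, so no factor of (z + 3 + I/2) cancels.
Near z = -3 - I/2 we can therefore write f(z) = g(z)/(z + 3 + I/2)^3 with g analytic at -3 - I/2 and g(-3 - I/2) ≠ 0 (g is the numerator divided by the remaining denominator factors).

Hence z = -3 - I/2 is a pole of order 3.

Final answer: 3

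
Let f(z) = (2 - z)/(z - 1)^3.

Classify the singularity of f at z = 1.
Write f(z) = g(z)/(z - 1)^3 with g(z) = 2 - z.
g is entire and g(1) = 1 ≠ 0, so no factor of (z - 1) cancels: the Laurent expansion of f about z = 1 starts at the power -3, i.e. lim_{z→z₀} (z - z₀)^3 f(z) = 1 is finite and nonzero.
So z = 1 is a pole of order 3.

Final answer: pole of order 3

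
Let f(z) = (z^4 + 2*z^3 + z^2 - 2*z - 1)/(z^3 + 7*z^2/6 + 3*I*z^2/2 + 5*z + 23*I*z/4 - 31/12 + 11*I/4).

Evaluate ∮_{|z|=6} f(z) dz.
pi*(21/2 - 130*I/9)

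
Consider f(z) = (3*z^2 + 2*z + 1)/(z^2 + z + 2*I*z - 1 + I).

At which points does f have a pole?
The singularities of f are the zeros of the denominator. Factoring,
  z^2 + z + 2*I*z - 1 + I = (z + 1 + I)*(z + I)
so the candidates are z = -1 - I, z = -I.

Check the numerator P(z) = 3*z^2 + 2*z + 1 at each one:
  P(-1 - I) = -1 + 4*I ≠ 0, so z = -1 - I is a (simple) pole.
  P(-I) = -2 - 2*I ≠ 0, so z = -I is a (simple) pole.

Poles of f: {-1 - I, -I}

Final answer: {-1 - I, -I}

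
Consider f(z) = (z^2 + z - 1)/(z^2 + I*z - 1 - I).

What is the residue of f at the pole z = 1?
2/5 - I/5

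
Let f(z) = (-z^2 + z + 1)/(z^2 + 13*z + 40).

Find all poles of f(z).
{-8, -5}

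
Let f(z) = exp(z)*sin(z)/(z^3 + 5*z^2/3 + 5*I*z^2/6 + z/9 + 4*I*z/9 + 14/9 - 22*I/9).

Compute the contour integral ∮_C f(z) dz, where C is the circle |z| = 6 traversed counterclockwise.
By the residue theorem, ∮_C f(z) dz = 2πi · (sum of the residues of f at the poles inside |z| = 6).

The denominator factors as (z - 2/3 - 2*I/3)*(z + 1/3 + 3*I/2)*(z + 2), so the singularities of f are simple poles at z = 2/3 + 2*I/3, z = -1/3 - 3*I/2, z = -2.
  |2/3 + 2*I/3|² = 8/9 < 36 = 6², so this pole is inside the contour.
  |-1/3 - 3*I/2|² = 85/36 < 36 = 6², so this pole is inside the contour.
  |-2|² = 4 < 36 = 6², so this pole is inside the contour.

With P(z) = exp(z)*sin(z) and Q(z) = z^3 + 5*z^2/3 + 5*I*z^2/6 + z/9 + 4*I*z/9 + 14/9 - 22*I/9, each pole is simple, so Res(f, z₀) = P(z₀)/Q'(z₀) with Q'(z) = 3*z^2 + 10*z/3 + 5*I*z/3 + 1/9 + 4*I/9.
  Res(f, 2/3 + 2*I/3) = P(2/3 + 2*I/3)/Q'(2/3 + 2*I/3) = (exp(2/3 + 2*I/3)*sin(2/3 + 2*I/3))/(11/9 + 58*I/9) = (99/3485 - 522*I/3485)*exp(2/3 + 2*I/3)*sin(2/3 + 2*I/3)
  Res(f, -1/3 - 3*I/2) = P(-1/3 - 3*I/2)/Q'(-1/3 - 3*I/2) = (-exp(-1/3 - 3*I/2)*sin(1/3 + 3*I/2))/(-59/12 - 19*I/9) = (6372/37105 - 2736*I/37105)*exp(-1/3 - 3*I/2)*sin(1/3 + 3*I/2)
  Res(f, -2) = P(-2)/Q'(-2) = (-exp(-2)*sin(2))/(49/9 - 26*I/9) = (-441/3077 - 234*I/3077)*exp(-2)*sin(2)

Sum of residues inside C: (6372/37105 - 2736*I/37105)*exp(-1/3 - 3*I/2)*sin(1/3 + 3*I/2) + (99/3485 - 522*I/3485)*exp(2/3 + 2*I/3)*sin(2/3 + 2*I/3) + (-441/3077 - 234*I/3077)*exp(-2)*sin(2)
∮_C f(z) dz = 2πi · ((6372/37105 - 2736*I/37105)*exp(-1/3 - 3*I/2)*sin(1/3 + 3*I/2) + (99/3485 - 522*I/3485)*exp(2/3 + 2*I/3)*sin(2/3 + 2*I/3) + (-441/3077 - 234*I/3077)*exp(-2)*sin(2)) = pi*(468/3077 - 882*I/3077)*exp(-2)*sin(2) + pi*(5472/37105 + 12744*I/37105)*exp(-1/3 - 3*I/2)*sin(1/3 + 3*I/2) + pi*(1044/3485 + 198*I/3485)*exp(2/3 + 2*I/3)*sin(2/3 + 2*I/3)

Final answer: pi*(468/3077 - 882*I/3077)*exp(-2)*sin(2) + pi*(5472/37105 + 12744*I/37105)*exp(-1/3 - 3*I/2)*sin(1/3 + 3*I/2) + pi*(1044/3485 + 198*I/3485)*exp(2/3 + 2*I/3)*sin(2/3 + 2*I/3)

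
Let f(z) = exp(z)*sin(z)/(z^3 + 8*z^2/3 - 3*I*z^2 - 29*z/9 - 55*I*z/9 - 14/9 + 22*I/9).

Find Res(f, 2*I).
Write f(z) = P(z)/Q(z) with P(z) = exp(z)*sin(z) and Q(z) = z^3 + 8*z^2/3 - 3*I*z^2 - 29*z/9 - 55*I*z/9 - 14/9 + 22*I/9.
The denominator factors as Q(z) = (z - 1/3 - I/3)*(z + 3 - 2*I/3)*(z - 2*I), so z = 2*I is a simple zero of Q and P is analytic there; z = 2*I is therefore a simple pole and
  Res(f, z₀) = P(z₀)/Q'(z₀).

Q'(z) = 3*z^2 + 16*z/3 - 6*I*z - 29/9 - 55*I/9, so Q'(2*I) = -29/9 + 41*I/9.
P(2*I) = I*exp(2*I)*sinh(2).

Res(f, 2*I) = (I*exp(2*I)*sinh(2))/(-29/9 + 41*I/9) = (369/2522 - 261*I/2522)*exp(2*I)*sinh(2)

Final answer: (369/2522 - 261*I/2522)*exp(2*I)*sinh(2)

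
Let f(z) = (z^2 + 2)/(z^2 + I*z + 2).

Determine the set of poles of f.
{-2*I, I}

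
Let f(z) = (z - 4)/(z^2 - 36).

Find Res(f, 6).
Write f(z) = P(z)/Q(z) with P(z) = z - 4 and Q(z) = z^2 - 36.
The denominator factors as Q(z) = (z - 6)*(z + 6), so z = 6 is a simple zero of Q and P is analytic there; z = 6 is therefore a simple pole and
  Res(f, z₀) = P(z₀)/Q'(z₀).

Q'(z) = 2*z, so Q'(6) = 12.
P(6) = 2.

Res(f, 6) = (2)/(12) = 1/6

Final answer: 1/6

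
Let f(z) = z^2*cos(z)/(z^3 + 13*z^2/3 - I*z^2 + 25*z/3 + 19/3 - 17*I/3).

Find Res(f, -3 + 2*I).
(357/365 + 213*I/730)*cos(3 - 2*I)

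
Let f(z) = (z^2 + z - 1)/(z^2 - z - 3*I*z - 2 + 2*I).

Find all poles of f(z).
The singularities of f are the zeros of the denominator. Factoring,
  z^2 - z - 3*I*z - 2 + 2*I = (z - 2*I)*(z - 1 - I)
so the candidates are z = 2*I, z = 1 + I.

Check the numerator P(z) = z^2 + z - 1 at each one:
  P(2*I) = -5 + 2*I ≠ 0, so z = 2*I is a (simple) pole.
  P(1 + I) = 3*I ≠ 0, so z = 1 + I is a (simple) pole.

Poles of f: {2*I, 1 + I}

Final answer: {2*I, 1 + I}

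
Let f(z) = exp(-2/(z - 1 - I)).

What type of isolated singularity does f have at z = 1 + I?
essential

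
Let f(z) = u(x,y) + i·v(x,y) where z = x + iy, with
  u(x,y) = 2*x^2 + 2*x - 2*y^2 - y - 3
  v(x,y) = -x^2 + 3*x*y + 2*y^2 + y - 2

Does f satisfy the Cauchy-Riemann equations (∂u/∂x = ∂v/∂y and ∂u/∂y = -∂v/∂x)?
∂u/∂x = 4*x + 2
∂v/∂y = 3*x + 4*y + 1
∂u/∂y = -4*y - 1
∂v/∂x = -2*x + 3*y
∂u/∂x ≠ ∂v/∂y and ∂u/∂y ≠ -∂v/∂x; the Cauchy-Riemann equations are not satisfied, so f is not analytic.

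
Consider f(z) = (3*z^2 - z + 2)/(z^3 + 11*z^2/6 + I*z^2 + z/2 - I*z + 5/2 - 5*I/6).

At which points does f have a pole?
{-2 - I, -1/3 - I, 1/2 + I}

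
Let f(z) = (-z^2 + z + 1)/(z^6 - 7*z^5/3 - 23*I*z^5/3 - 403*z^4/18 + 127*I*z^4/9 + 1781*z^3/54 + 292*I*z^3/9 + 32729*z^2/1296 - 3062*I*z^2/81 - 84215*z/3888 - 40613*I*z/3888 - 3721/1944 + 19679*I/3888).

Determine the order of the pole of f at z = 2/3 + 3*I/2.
Factor the denominator:
  z^6 - 7*z^5/3 - 23*I*z^5/3 - 403*z^4/18 + 127*I*z^4/9 + 1781*z^3/54 + 292*I*z^3/9 + 32729*z^2/1296 - 3062*I*z^2/81 - 84215*z/3888 - 40613*I*z/3888 - 3721/1944 + 19679*I/3888 = (z - 2/3 - 3*I/2)^4*(z + 1/3 - 2*I/3)*(z - I)

The numerator P(z) = -z^2 + z + 1 has P(2/3 + 3*I/2) = 125/36 - I/2 ≠ 0, so no factor of (z - 2/3 - 3*I/2) cancels.
Near z = 2/3 + 3*I/2 we can therefore write f(z) = g(z)/(z - 2/3 - 3*I/2)^4 with g analytic at 2/3 + 3*I/2 and g(2/3 + 3*I/2) ≠ 0 (g is the numerator divided by the remaining denominator factors).

Hence z = 2/3 + 3*I/2 is a pole of order 4.

Final answer: 4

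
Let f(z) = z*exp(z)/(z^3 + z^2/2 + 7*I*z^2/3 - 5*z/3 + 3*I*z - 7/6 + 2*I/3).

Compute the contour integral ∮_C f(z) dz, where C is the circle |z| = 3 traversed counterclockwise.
By the residue theorem, ∮_C f(z) dz = 2πi · (sum of the residues of f at the poles inside |z| = 3).

The denominator factors as (z - 1 + 2*I)*(z + 1/2 + I/3)*(z + 1), so the singularities of f are simple poles at z = 1 - 2*I, z = -1/2 - I/3, z = -1.
  |1 - 2*I|² = 5 < 9 = 3², so this pole is inside the contour.
  |-1/2 - I/3|² = 13/36 < 9 = 3², so this pole is inside the contour.
  |-1|² = 1 < 9 = 3², so this pole is inside the contour.

With P(z) = z*exp(z) and Q(z) = z^3 + z^2/2 + 7*I*z^2/3 - 5*z/3 + 3*I*z - 7/6 + 2*I/3, each pole is simple, so Res(f, z₀) = P(z₀)/Q'(z₀) with Q'(z) = 3*z^2 + z + 14*I*z/3 - 5/3 + 3*I.
  Res(f, 1 - 2*I) = P(1 - 2*I)/Q'(1 - 2*I) = ((1 - 2*I)*exp(1 - 2*I))/(-1/3 - 19*I/3) = (111/362 + 63*I/362)*exp(1 - 2*I)
  Res(f, -1/2 - I/3) = P(-1/2 - I/3)/Q'(-1/2 - I/3) = ((-1/2 - I/3)*exp(-1/2 - I/3))/(-7/36 + 4*I/3) = (-450/2353 + 948*I/2353)*exp(-1/2 - I/3)
  Res(f, -1) = P(-1)/Q'(-1) = (-exp(-1))/(1/3 - 5*I/3) = (-3/26 - 15*I/26)*exp(-1)

Sum of residues inside C: (111/362 + 63*I/362)*exp(1 - 2*I) + (-3/26 - 15*I/26)*exp(-1) + (-450/2353 + 948*I/2353)*exp(-1/2 - I/3)
∮_C f(z) dz = 2πi · ((111/362 + 63*I/362)*exp(1 - 2*I) + (-3/26 - 15*I/26)*exp(-1) + (-450/2353 + 948*I/2353)*exp(-1/2 - I/3)) = pi*(15/13 - 3*I/13)*exp(-1) + pi*(-1896/2353 - 900*I/2353)*exp(-1/2 - I/3) + pi*(-63/181 + 111*I/181)*exp(1 - 2*I)

Final answer: pi*(15/13 - 3*I/13)*exp(-1) + pi*(-1896/2353 - 900*I/2353)*exp(-1/2 - I/3) + pi*(-63/181 + 111*I/181)*exp(1 - 2*I)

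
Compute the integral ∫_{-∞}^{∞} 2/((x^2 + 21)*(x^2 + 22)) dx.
Let f(z) = 2/((z^2 + 21)*(z^2 + 22)). The denominator has no real zeros and deg Q - deg P = 4 ≥ 2, so the integral of f over the upper semicircle |z| = R tends to 0 as R → ∞. Closing the contour in the upper half-plane,
  ∫_{-∞}^{∞} f(x) dx = 2πi · Σ Res(f, z_k)  over the poles with Im z_k > 0.

Zeros of the denominator: z^2 + 22 = 0 gives z = ±sqrt(22)*I; z^2 + 21 = 0 gives z = ±sqrt(21)*I.
Upper half-plane: z = sqrt(21)*I, z = sqrt(22)*I (simple).

Each pole is a simple zero of Q(z) = z^4 + 43*z^2 + 462, so Res(f, z₀) = P(z₀)/Q'(z₀) with P(z) = 2, Q'(z) = 4*z^3 + 86*z:
  Res(f, sqrt(21)*I) = (2)/(2*sqrt(21)*I) = -sqrt(21)*I/21
  Res(f, sqrt(22)*I) = (2)/(-2*sqrt(22)*I) = sqrt(22)*I/22

Sum of residues: I*(-sqrt(21)/21 + sqrt(22)/22)
∫_{-∞}^{∞} f(x) dx = 2πi · (I*(-sqrt(21)/21 + sqrt(22)/22)) = pi*(-21*sqrt(22) + 22*sqrt(21))/231

Final answer: pi*(-21*sqrt(22) + 22*sqrt(21))/231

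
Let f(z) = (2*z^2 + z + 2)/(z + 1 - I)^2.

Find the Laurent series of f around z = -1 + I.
(1 - 3*I)/(z + 1 - I)^2 + (-3 + 4*I)/(z + 1 - I) + 2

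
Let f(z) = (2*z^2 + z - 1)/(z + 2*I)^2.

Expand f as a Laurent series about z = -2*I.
(-9 - 2*I)/(z + 2*I)^2 + (1 - 8*I)/(z + 2*I) + 2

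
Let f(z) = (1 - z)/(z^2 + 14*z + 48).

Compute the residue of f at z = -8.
Write f(z) = P(z)/Q(z) with P(z) = 1 - z and Q(z) = z^2 + 14*z + 48.
The denominator factors as Q(z) = (z + 6)*(z + 8), so z = -8 is a simple zero of Q and P is analytic there; z = -8 is therefore a simple pole and
  Res(f, z₀) = P(z₀)/Q'(z₀).

Q'(z) = 2*z + 14, so Q'(-8) = -2.
P(-8) = 9.

Res(f, -8) = (9)/(-2) = -9/2

Final answer: -9/2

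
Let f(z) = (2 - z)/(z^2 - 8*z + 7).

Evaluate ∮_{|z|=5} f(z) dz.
By the residue theorem, ∮_C f(z) dz = 2πi · (sum of the residues of f at the poles inside |z| = 5).

The denominator factors as (z - 1)*(z - 7), so the singularities of f are simple poles at z = 1, z = 7.
  |1|² = 1 < 25 = 5², so this pole is inside the contour.
  |7|² = 49 > 25 = 5², so this pole is outside the contour.

With P(z) = 2 - z and Q(z) = z^2 - 8*z + 7, each pole is simple, so Res(f, z₀) = P(z₀)/Q'(z₀) with Q'(z) = 2*z - 8.
  Res(f, 1) = P(1)/Q'(1) = (1)/(-6) = -1/6

∮_C f(z) dz = 2πi · (-1/6) = -I*pi/3

Final answer: -I*pi/3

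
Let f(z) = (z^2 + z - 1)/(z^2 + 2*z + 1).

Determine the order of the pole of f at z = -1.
2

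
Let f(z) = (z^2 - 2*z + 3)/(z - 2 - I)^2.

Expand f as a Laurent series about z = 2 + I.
Put w = z - (2 + I), i.e. z = w + 2 + I. The denominator is w^2, so it suffices to rewrite the numerator in powers of w.

P(z) = z^2 - 2*z + 3
P(w + 2 + I) = 2 + 2*I + (2 + 2*I)*w + w^2

Dividing each term by w^2:
  f = (2 + 2*I)/w^2 + (2 + 2*I)/w + 1

Substituting back w = z - 2 - I:
  f(z) = (2 + 2*I)/(z - 2 - I)^2 + (2 + 2*I)/(z - 2 - I) + 1

The series is finite because the numerator is a polynomial; the negative powers form the principal part, and the coefficient of 1/(z - 2 - I) gives Res(f, 2 + I) = 2 + 2*I.

Final answer: (2 + 2*I)/(z - 2 - I)^2 + (2 + 2*I)/(z - 2 - I) + 1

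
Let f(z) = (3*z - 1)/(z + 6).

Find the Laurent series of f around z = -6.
Put w = z - (-6), i.e. z = w - 6. The denominator is w, so it suffices to rewrite the numerator in powers of w.

P(z) = 3*z - 1
P(w - 6) = -19 + 3*w

Dividing each term by w:
  f = -19/w + 3

Substituting back w = z + 6:
  f(z) = -19/(z + 6) + 3

The series is finite because the numerator is a polynomial; the negative powers form the principal part, and the coefficient of 1/(z + 6) gives Res(f, -6) = -19.

Final answer: -19/(z + 6) + 3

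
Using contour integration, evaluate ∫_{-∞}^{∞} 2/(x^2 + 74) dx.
sqrt(74)*pi/37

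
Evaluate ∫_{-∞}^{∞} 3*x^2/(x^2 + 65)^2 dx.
Let f(z) = 3*z^2/(z^2 + 65)^2. The denominator has no real zeros and deg Q - deg P = 2 ≥ 2, so the integral of f over the upper semicircle |z| = R tends to 0 as R → ∞. Closing the contour in the upper half-plane,
  ∫_{-∞}^{∞} f(x) dx = 2πi · Σ Res(f, z_k)  over the poles with Im z_k > 0.

Zeros of the denominator: z^2 + 65 = 0 gives z = ±sqrt(65)*I.
Upper half-plane: z = sqrt(65)*I (a pole of order 2).

Write f(z) = g(z)/(z - sqrt(65)*I)^2 with g(z) = 3*z^2/(z + sqrt(65)*I)^2. For a double pole, Res(f, z₀) = g'(z₀):
  g'(z) = 6*sqrt(65)*I*z/(z + sqrt(65)*I)^3
  Res(f, sqrt(65)*I) = g'(sqrt(65)*I) = -3*sqrt(65)*I/260

∫_{-∞}^{∞} f(x) dx = 2πi · (-3*sqrt(65)*I/260) = 3*sqrt(65)*pi/130

Final answer: 3*sqrt(65)*pi/130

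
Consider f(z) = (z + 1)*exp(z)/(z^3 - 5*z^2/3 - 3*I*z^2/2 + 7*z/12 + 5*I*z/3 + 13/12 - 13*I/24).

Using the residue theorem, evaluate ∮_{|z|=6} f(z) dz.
By the residue theorem, ∮_C f(z) dz = 2πi · (sum of the residues of f at the poles inside |z| = 6).

The denominator factors as (z + 1/3 - I/2)*(z - 1 - 3*I/2)*(z - 1 + I/2), so the singularities of f are simple poles at z = -1/3 + I/2, z = 1 + 3*I/2, z = 1 - I/2.
  |-1/3 + I/2|² = 13/36 < 36 = 6², so this pole is inside the contour.
  |1 + 3*I/2|² = 13/4 < 36 = 6², so this pole is inside the contour.
  |1 - I/2|² = 5/4 < 36 = 6², so this pole is inside the contour.

With P(z) = (z + 1)*exp(z) and Q(z) = z^3 - 5*z^2/3 - 3*I*z^2/2 + 7*z/12 + 5*I*z/3 + 13/12 - 13*I/24, each pole is simple, so Res(f, z₀) = P(z₀)/Q'(z₀) with Q'(z) = 3*z^2 - 10*z/3 - 3*I*z + 7/12 + 5*I/3.
  Res(f, -1/3 + I/2) = P(-1/3 + I/2)/Q'(-1/3 + I/2) = ((2/3 + I/2)*exp(-1/3 + I/2))/(25/9) = (6/25 + 9*I/50)*exp(-1/3 + I/2)
  Res(f, 1 + 3*I/2) = P(1 + 3*I/2)/Q'(1 + 3*I/2) = ((2 + 3*I/2)*exp(1 + 3*I/2))/(-2 + 8*I/3) = -3*I*exp(1 + 3*I/2)/4
  Res(f, 1 - I/2) = P(1 - I/2)/Q'(1 - I/2) = ((2 - I/2)*exp(1 - I/2))/(-2 - 8*I/3) = (-6/25 + 57*I/100)*exp(1 - I/2)

Sum of residues inside C: -3*I*exp(1 + 3*I/2)/4 + (6/25 + 9*I/50)*exp(-1/3 + I/2) + (-6/25 + 57*I/100)*exp(1 - I/2)
∮_C f(z) dz = 2πi · (-3*I*exp(1 + 3*I/2)/4 + (6/25 + 9*I/50)*exp(-1/3 + I/2) + (-6/25 + 57*I/100)*exp(1 - I/2)) = pi*(-9/25 + 12*I/25)*exp(-1/3 + I/2) + pi*(-57/50 - 12*I/25)*exp(1 - I/2) + 3*pi*exp(1 + 3*I/2)/2

Final answer: pi*(-9/25 + 12*I/25)*exp(-1/3 + I/2) + pi*(-57/50 - 12*I/25)*exp(1 - I/2) + 3*pi*exp(1 + 3*I/2)/2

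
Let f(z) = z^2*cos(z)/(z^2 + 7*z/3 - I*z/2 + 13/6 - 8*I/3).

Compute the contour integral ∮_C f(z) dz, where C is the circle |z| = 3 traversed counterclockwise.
By the residue theorem, ∮_C f(z) dz = 2πi · (sum of the residues of f at the poles inside |z| = 3).

The denominator factors as (z + 2 + I)*(z + 1/3 - 3*I/2), so the singularities of f are simple poles at z = -2 - I, z = -1/3 + 3*I/2.
  |-2 - I|² = 5 < 9 = 3², so this pole is inside the contour.
  |-1/3 + 3*I/2|² = 85/36 < 9 = 3², so this pole is inside the contour.

With P(z) = z^2*cos(z) and Q(z) = z^2 + 7*z/3 - I*z/2 + 13/6 - 8*I/3, each pole is simple, so Res(f, z₀) = P(z₀)/Q'(z₀) with Q'(z) = 2*z + 7/3 - I/2.
  Res(f, -2 - I) = P(-2 - I)/Q'(-2 - I) = ((3 + 4*I)*cos(2 + I))/(-5/3 - 5*I/2) = (-108/65 + 6*I/65)*cos(2 + I)
  Res(f, -1/3 + 3*I/2) = P(-1/3 + 3*I/2)/Q'(-1/3 + 3*I/2) = ((-77/36 - I)*cos(1/3 - 3*I/2))/(5/3 + 5*I/2) = (-131/195 + 53*I/130)*cos(1/3 - 3*I/2)

Sum of residues inside C: (-131/195 + 53*I/130)*cos(1/3 - 3*I/2) + (-108/65 + 6*I/65)*cos(2 + I)
∮_C f(z) dz = 2πi · ((-131/195 + 53*I/130)*cos(1/3 - 3*I/2) + (-108/65 + 6*I/65)*cos(2 + I)) = pi*(-53/65 - 262*I/195)*cos(1/3 - 3*I/2) + pi*(-12/65 - 216*I/65)*cos(2 + I)

Final answer: pi*(-53/65 - 262*I/195)*cos(1/3 - 3*I/2) + pi*(-12/65 - 216*I/65)*cos(2 + I)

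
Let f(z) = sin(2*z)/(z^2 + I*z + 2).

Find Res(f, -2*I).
Write f(z) = P(z)/Q(z) with P(z) = sin(2*z) and Q(z) = z^2 + I*z + 2.
The denominator factors as Q(z) = (z - I)*(z + 2*I), so z = -2*I is a simple zero of Q and P is analytic there; z = -2*I is therefore a simple pole and
  Res(f, z₀) = P(z₀)/Q'(z₀).

Q'(z) = 2*z + I, so Q'(-2*I) = -3*I.
P(-2*I) = -I*sinh(4).

Res(f, -2*I) = (-I*sinh(4))/(-3*I) = sinh(4)/3

Final answer: sinh(4)/3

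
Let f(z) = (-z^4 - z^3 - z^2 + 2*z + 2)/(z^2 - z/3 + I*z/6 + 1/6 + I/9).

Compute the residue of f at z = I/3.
Write f(z) = P(z)/Q(z) with P(z) = -z^4 - z^3 - z^2 + 2*z + 2 and Q(z) = z^2 - z/3 + I*z/6 + 1/6 + I/9.
The denominator factors as Q(z) = (z - 1/3 + I/2)*(z - I/3), so z = I/3 is a simple zero of Q and P is analytic there; z = I/3 is therefore a simple pole and
  Res(f, z₀) = P(z₀)/Q'(z₀).

Q'(z) = 2*z - 1/3 + I/6, so Q'(I/3) = -1/3 + 5*I/6.
P(I/3) = 170/81 + 19*I/27.

Res(f, I/3) = (170/81 + 19*I/27)/(-1/3 + 5*I/6) = -110/783 - 1928*I/783

Final answer: -110/783 - 1928*I/783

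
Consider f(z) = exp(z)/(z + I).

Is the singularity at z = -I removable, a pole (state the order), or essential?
Write f(z) = g(z)/(z + I) with g(z) = exp(z).
g is entire and g(-I) = exp(-I) ≠ 0, so no factor of (z + I) cancels: the Laurent expansion of f about z = -I starts at the power -1, i.e. lim_{z→z₀} (z - z₀) f(z) = exp(-I) is finite and nonzero.
So z = -I is a pole of order 1.

Final answer: pole of order 1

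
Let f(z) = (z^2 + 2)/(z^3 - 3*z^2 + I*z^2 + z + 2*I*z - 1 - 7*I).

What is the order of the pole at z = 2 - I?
Factor the denominator:
  z^3 - 3*z^2 + I*z^2 + z + 2*I*z - 1 - 7*I = (z - 2 + I)^2*(z + 1 - I)

The numerator P(z) = z^2 + 2 has P(2 - I) = 5 - 4*I ≠ 0, so no factor of (z - 2 + I) cancels.
Near z = 2 - I we can therefore write f(z) = g(z)/(z - 2 + I)^2 with g analytic at 2 - I and g(2 - I) ≠ 0 (g is the numerator divided by the remaining denominator factors).

Hence z = 2 - I is a pole of order 2.

Final answer: 2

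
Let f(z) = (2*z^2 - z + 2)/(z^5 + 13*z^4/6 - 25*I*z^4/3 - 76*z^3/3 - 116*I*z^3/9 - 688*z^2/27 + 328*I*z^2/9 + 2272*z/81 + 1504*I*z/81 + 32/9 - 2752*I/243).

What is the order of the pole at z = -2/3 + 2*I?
4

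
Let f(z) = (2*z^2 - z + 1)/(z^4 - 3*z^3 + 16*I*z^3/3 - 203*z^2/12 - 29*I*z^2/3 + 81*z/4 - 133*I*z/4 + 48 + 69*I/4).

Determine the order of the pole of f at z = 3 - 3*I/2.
Factor the denominator:
  z^4 - 3*z^3 + 16*I*z^3/3 - 203*z^2/12 - 29*I*z^2/3 + 81*z/4 - 133*I*z/4 + 48 + 69*I/4 = (z - 3 + 3*I/2)^2*(z + 2 + I/3)*(z + 1 + 2*I)

The numerator P(z) = 2*z^2 - z + 1 has P(3 - 3*I/2) = 23/2 - 33*I/2 ≠ 0, so no factor of (z - 3 + 3*I/2) cancels.
Near z = 3 - 3*I/2 we can therefore write f(z) = g(z)/(z - 3 + 3*I/2)^2 with g analytic at 3 - 3*I/2 and g(3 - 3*I/2) ≠ 0 (g is the numerator divided by the remaining denominator factors).

Hence z = 3 - 3*I/2 is a pole of order 2.

Final answer: 2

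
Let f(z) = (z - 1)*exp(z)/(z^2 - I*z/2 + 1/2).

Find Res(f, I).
(2/3 + 2*I/3)*exp(I)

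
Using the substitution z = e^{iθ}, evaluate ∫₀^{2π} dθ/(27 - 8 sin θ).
Call the integral J. The integrand is 2π-periodic and we integrate over a full period, so shifting θ does not change the value (θ → θ + π/2 turns sin θ into cos θ; θ → θ + π flips the sign of the trig term). Hence
  J = ∫₀^{2π} dθ/(27 + 8 cos θ).
Put z = e^{iθ}: then cos θ = (z + 1/z)/2, dθ = dz/(iz), and z runs once counterclockwise around |z| = 1:
  J = ∮_{|z|=1} 1/(27 + 8*(z + 1/z)/2) · dz/(iz) = (2/i) ∮_{|z|=1} dz/(8*z^2 + 54*z + 8).
The roots of 8*z^2 + 54*z + 8 are z = (-27 ± sqrt(27^2 - 8^2))/8, with sqrt(665) = sqrt(665); their product is 1, so only z₊ = -27/8 + sqrt(665)/8 lies inside the unit circle (z₋ = -27/8 - sqrt(665)/8 lies outside).
z₊ is a simple zero of q(z) = 8*z^2 + 54*z + 8, so Res(1/q, z₊) = 1/q'(z₊) with q'(z) = 16*z + 54; and q'(z₊) = 8*(z₊ - z₋) = 2*sqrt(665).
Therefore J = (2/i) · 2πi · 1/(2*sqrt(665)) = 2*pi/(sqrt(665)) = 2*sqrt(665)*pi/665

Final answer: 2*sqrt(665)*pi/665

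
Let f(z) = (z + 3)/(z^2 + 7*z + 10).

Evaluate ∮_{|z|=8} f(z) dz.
By the residue theorem, ∮_C f(z) dz = 2πi · (sum of the residues of f at the poles inside |z| = 8).

The denominator factors as (z + 5)*(z + 2), so the singularities of f are simple poles at z = -5, z = -2.
  |-5|² = 25 < 64 = 8², so this pole is inside the contour.
  |-2|² = 4 < 64 = 8², so this pole is inside the contour.

With P(z) = z + 3 and Q(z) = z^2 + 7*z + 10, each pole is simple, so Res(f, z₀) = P(z₀)/Q'(z₀) with Q'(z) = 2*z + 7.
  Res(f, -5) = P(-5)/Q'(-5) = (-2)/(-3) = 2/3
  Res(f, -2) = P(-2)/Q'(-2) = (1)/(3) = 1/3

Sum of residues inside C: 1
∮_C f(z) dz = 2πi · (1) = 2*I*pi

Final answer: 2*I*pi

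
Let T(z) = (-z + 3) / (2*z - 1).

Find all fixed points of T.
{-sqrt(6)/2, sqrt(6)/2}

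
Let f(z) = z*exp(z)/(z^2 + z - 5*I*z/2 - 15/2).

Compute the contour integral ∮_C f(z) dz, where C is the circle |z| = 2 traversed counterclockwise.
0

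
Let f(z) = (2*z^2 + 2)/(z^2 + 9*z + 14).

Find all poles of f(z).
The singularities of f are the zeros of the denominator. Factoring,
  z^2 + 9*z + 14 = (z + 7)*(z + 2)
so the candidates are z = -7, z = -2.

Check the numerator P(z) = 2*z^2 + 2 at each one:
  P(-7) = 100 ≠ 0, so z = -7 is a (simple) pole.
  P(-2) = 10 ≠ 0, so z = -2 is a (simple) pole.

Poles of f: {-7, -2}

Final answer: {-7, -2}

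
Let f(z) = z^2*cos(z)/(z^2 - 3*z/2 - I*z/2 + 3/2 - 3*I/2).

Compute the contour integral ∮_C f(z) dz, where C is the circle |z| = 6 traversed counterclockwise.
By the residue theorem, ∮_C f(z) dz = 2πi · (sum of the residues of f at the poles inside |z| = 6).

The denominator factors as (z + I)*(z - 3/2 - 3*I/2), so the singularities of f are simple poles at z = -I, z = 3/2 + 3*I/2.
  |-I|² = 1 < 36 = 6², so this pole is inside the contour.
  |3/2 + 3*I/2|² = 9/2 < 36 = 6², so this pole is inside the contour.

With P(z) = z^2*cos(z) and Q(z) = z^2 - 3*z/2 - I*z/2 + 3/2 - 3*I/2, each pole is simple, so Res(f, z₀) = P(z₀)/Q'(z₀) with Q'(z) = 2*z - 3/2 - I/2.
  Res(f, -I) = P(-I)/Q'(-I) = (-cosh(1))/(-3/2 - 5*I/2) = (3/17 - 5*I/17)*cosh(1)
  Res(f, 3/2 + 3*I/2) = P(3/2 + 3*I/2)/Q'(3/2 + 3*I/2) = (9*I*cos(3/2 + 3*I/2)/2)/(3/2 + 5*I/2) = (45/34 + 27*I/34)*cos(3/2 + 3*I/2)

Sum of residues inside C: (45/34 + 27*I/34)*cos(3/2 + 3*I/2) + (3/17 - 5*I/17)*cosh(1)
∮_C f(z) dz = 2πi · ((45/34 + 27*I/34)*cos(3/2 + 3*I/2) + (3/17 - 5*I/17)*cosh(1)) = pi*(10/17 + 6*I/17)*cosh(1) + pi*(-27/17 + 45*I/17)*cos(3/2 + 3*I/2)

Final answer: pi*(10/17 + 6*I/17)*cosh(1) + pi*(-27/17 + 45*I/17)*cos(3/2 + 3*I/2)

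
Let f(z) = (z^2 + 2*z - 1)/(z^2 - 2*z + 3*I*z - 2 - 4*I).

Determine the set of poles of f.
The singularities of f are the zeros of the denominator. Factoring,
  z^2 - 2*z + 3*I*z - 2 - 4*I = (z + 2*I)*(z - 2 + I)
so the candidates are z = -2*I, z = 2 - I.

Check the numerator P(z) = z^2 + 2*z - 1 at each one:
  P(-2*I) = -5 - 4*I ≠ 0, so z = -2*I is a (simple) pole.
  P(2 - I) = 6 - 6*I ≠ 0, so z = 2 - I is a (simple) pole.

Poles of f: {-2*I, 2 - I}

Final answer: {-2*I, 2 - I}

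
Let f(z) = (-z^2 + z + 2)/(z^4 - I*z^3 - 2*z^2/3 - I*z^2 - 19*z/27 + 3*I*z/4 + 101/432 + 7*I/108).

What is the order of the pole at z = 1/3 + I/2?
Factor the denominator:
  z^4 - I*z^3 - 2*z^2/3 - I*z^2 - 19*z/27 + 3*I*z/4 + 101/432 + 7*I/108 = (z - 1/3 - I/2)^3*(z + 1 + I/2)

The numerator P(z) = -z^2 + z + 2 has P(1/3 + I/2) = 89/36 + I/6 ≠ 0, so no factor of (z - 1/3 - I/2) cancels.
Near z = 1/3 + I/2 we can therefore write f(z) = g(z)/(z - 1/3 - I/2)^3 with g analytic at 1/3 + I/2 and g(1/3 + I/2) ≠ 0 (g is the numerator divided by the remaining denominator factors).

Hence z = 1/3 + I/2 is a pole of order 3.

Final answer: 3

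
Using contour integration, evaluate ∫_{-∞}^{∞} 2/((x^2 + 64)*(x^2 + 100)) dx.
Let f(z) = 2/((z^2 + 64)*(z^2 + 100)). The denominator has no real zeros and deg Q - deg P = 4 ≥ 2, so the integral of f over the upper semicircle |z| = R tends to 0 as R → ∞. Closing the contour in the upper half-plane,
  ∫_{-∞}^{∞} f(x) dx = 2πi · Σ Res(f, z_k)  over the poles with Im z_k > 0.

Zeros of the denominator: z^2 + 100 = 0 gives z = ±10*I; z^2 + 64 = 0 gives z = ±8*I.
Upper half-plane: z = 8*I, z = 10*I (simple).

Each pole is a simple zero of Q(z) = z^4 + 164*z^2 + 6400, so Res(f, z₀) = P(z₀)/Q'(z₀) with P(z) = 2, Q'(z) = 4*z^3 + 328*z:
  Res(f, 8*I) = (2)/(576*I) = -I/288
  Res(f, 10*I) = (2)/(-720*I) = I/360

Sum of residues: -I/1440
∫_{-∞}^{∞} f(x) dx = 2πi · (-I/1440) = pi/720

Final answer: pi/720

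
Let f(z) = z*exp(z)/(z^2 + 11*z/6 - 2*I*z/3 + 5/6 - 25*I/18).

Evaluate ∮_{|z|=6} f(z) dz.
By the residue theorem, ∮_C f(z) dz = 2πi · (sum of the residues of f at the poles inside |z| = 6).

The denominator factors as (z + 3/2 + I/3)*(z + 1/3 - I), so the singularities of f are simple poles at z = -3/2 - I/3, z = -1/3 + I.
  |-3/2 - I/3|² = 85/36 < 36 = 6², so this pole is inside the contour.
  |-1/3 + I|² = 10/9 < 36 = 6², so this pole is inside the contour.

With P(z) = z*exp(z) and Q(z) = z^2 + 11*z/6 - 2*I*z/3 + 5/6 - 25*I/18, each pole is simple, so Res(f, z₀) = P(z₀)/Q'(z₀) with Q'(z) = 2*z + 11/6 - 2*I/3.
  Res(f, -3/2 - I/3) = P(-3/2 - I/3)/Q'(-3/2 - I/3) = ((-3/2 - I/3)*exp(-3/2 - I/3))/(-7/6 - 4*I/3) = (79/113 - 58*I/113)*exp(-3/2 - I/3)
  Res(f, -1/3 + I) = P(-1/3 + I)/Q'(-1/3 + I) = ((-1/3 + I)*exp(-1/3 + I))/(7/6 + 4*I/3) = (34/113 + 58*I/113)*exp(-1/3 + I)

Sum of residues inside C: (79/113 - 58*I/113)*exp(-3/2 - I/3) + (34/113 + 58*I/113)*exp(-1/3 + I)
∮_C f(z) dz = 2πi · ((79/113 - 58*I/113)*exp(-3/2 - I/3) + (34/113 + 58*I/113)*exp(-1/3 + I)) = pi*(-116/113 + 68*I/113)*exp(-1/3 + I) + pi*(116/113 + 158*I/113)*exp(-3/2 - I/3)

Final answer: pi*(-116/113 + 68*I/113)*exp(-1/3 + I) + pi*(116/113 + 158*I/113)*exp(-3/2 - I/3)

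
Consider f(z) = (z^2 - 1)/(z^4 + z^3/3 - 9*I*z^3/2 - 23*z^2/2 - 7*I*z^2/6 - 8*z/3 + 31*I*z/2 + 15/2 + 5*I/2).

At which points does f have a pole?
{-2 + I, -1/3 + I, 3*I/2, 2 + I}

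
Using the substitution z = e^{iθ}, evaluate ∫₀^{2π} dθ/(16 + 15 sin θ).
2*sqrt(31)*pi/31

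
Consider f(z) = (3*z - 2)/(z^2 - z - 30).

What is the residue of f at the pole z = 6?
16/11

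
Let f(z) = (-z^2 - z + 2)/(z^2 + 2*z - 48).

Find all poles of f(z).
The singularities of f are the zeros of the denominator. Factoring,
  z^2 + 2*z - 48 = (z + 8)*(z - 6)
so the candidates are z = -8, z = 6.

Check the numerator P(z) = -z^2 - z + 2 at each one:
  P(-8) = -54 ≠ 0, so z = -8 is a (simple) pole.
  P(6) = -40 ≠ 0, so z = 6 is a (simple) pole.

Poles of f: {-8, 6}

Final answer: {-8, 6}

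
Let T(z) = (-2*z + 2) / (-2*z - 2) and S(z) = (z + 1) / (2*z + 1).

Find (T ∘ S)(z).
-z/(3*z + 2)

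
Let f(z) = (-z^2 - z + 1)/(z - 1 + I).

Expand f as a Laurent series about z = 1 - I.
3*I/(z - 1 + I) - 3 + 2*I - (z - 1 + I)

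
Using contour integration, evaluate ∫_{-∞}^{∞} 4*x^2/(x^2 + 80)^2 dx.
Let f(z) = 4*z^2/(z^2 + 80)^2. The denominator has no real zeros and deg Q - deg P = 2 ≥ 2, so the integral of f over the upper semicircle |z| = R tends to 0 as R → ∞. Closing the contour in the upper half-plane,
  ∫_{-∞}^{∞} f(x) dx = 2πi · Σ Res(f, z_k)  over the poles with Im z_k > 0.

Zeros of the denominator: z^2 + 80 = 0 gives z = ±4*sqrt(5)*I.
Upper half-plane: z = 4*sqrt(5)*I (a pole of order 2).

Write f(z) = g(z)/(z - 4*sqrt(5)*I)^2 with g(z) = 4*z^2/(z + 4*sqrt(5)*I)^2. For a double pole, Res(f, z₀) = g'(z₀):
  g'(z) = 32*sqrt(5)*I*z/(z + 4*sqrt(5)*I)^3
  Res(f, 4*sqrt(5)*I) = g'(4*sqrt(5)*I) = -sqrt(5)*I/20

∫_{-∞}^{∞} f(x) dx = 2πi · (-sqrt(5)*I/20) = sqrt(5)*pi/10

Final answer: sqrt(5)*pi/10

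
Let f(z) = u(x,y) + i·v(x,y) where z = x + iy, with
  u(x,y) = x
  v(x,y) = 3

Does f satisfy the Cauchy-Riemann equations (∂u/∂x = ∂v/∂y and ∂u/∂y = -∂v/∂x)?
∂u/∂x = 1
∂v/∂y = 0
∂u/∂y = 0
∂v/∂x = 0
∂u/∂x ≠ ∂v/∂y; the Cauchy-Riemann equations are not satisfied, so f is not analytic.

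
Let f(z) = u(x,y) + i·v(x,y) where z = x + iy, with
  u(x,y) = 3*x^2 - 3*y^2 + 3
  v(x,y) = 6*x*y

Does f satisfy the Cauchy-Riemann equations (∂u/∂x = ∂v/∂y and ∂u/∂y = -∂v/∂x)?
∂u/∂x = 6*x
∂v/∂y = 6*x
∂u/∂y = -6*y
∂v/∂x = 6*y
∂u/∂x = ∂v/∂y and ∂u/∂y = -∂v/∂x hold identically; f is analytic.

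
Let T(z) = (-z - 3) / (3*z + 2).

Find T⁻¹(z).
(-2*z - 3)/(3*z + 1)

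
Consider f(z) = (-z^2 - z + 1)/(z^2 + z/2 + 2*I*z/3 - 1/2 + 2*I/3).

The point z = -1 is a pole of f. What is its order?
Factor the denominator:
  z^2 + z/2 + 2*I*z/3 - 1/2 + 2*I/3 = (z + 1)*(z - 1/2 + 2*I/3)

The numerator P(z) = -z^2 - z + 1 has P(-1) = 1 ≠ 0, so no factor of (z + 1) cancels.
Near z = -1 we can therefore write f(z) = g(z)/(z + 1) with g analytic at -1 and g(-1) ≠ 0 (g is the numerator divided by the remaining denominator factors).

Hence z = -1 is a pole of order 1.

Final answer: 1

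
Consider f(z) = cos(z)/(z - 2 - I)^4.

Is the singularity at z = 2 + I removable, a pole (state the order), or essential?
Write f(z) = g(z)/(z - 2 - I)^4 with g(z) = cos(z).
g is entire and g(2 + I) = cos(2 + I) ≠ 0, so no factor of (z - 2 - I) cancels: the Laurent expansion of f about z = 2 + I starts at the power -4, i.e. lim_{z→z₀} (z - z₀)^4 f(z) = cos(2 + I) is finite and nonzero.
So z = 2 + I is a pole of order 4.

Final answer: pole of order 4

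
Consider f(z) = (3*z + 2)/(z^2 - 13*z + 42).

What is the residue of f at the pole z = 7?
23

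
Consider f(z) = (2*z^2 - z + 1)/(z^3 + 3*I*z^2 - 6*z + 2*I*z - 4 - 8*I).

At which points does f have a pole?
The singularities of f are the zeros of the denominator. Factoring,
  z^3 + 3*I*z^2 - 6*z + 2*I*z - 4 - 8*I = (z + 2*I)*(z - 2 + I)*(z + 2)
so the candidates are z = -2*I, z = 2 - I, z = -2.

Check the numerator P(z) = 2*z^2 - z + 1 at each one:
  P(-2*I) = -7 + 2*I ≠ 0, so z = -2*I is a (simple) pole.
  P(2 - I) = 5 - 7*I ≠ 0, so z = 2 - I is a (simple) pole.
  P(-2) = 11 ≠ 0, so z = -2 is a (simple) pole.

Poles of f: {-2, -2*I, 2 - I}

Final answer: {-2, -2*I, 2 - I}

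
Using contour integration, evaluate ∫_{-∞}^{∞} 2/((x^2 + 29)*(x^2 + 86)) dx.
Let f(z) = 2/((z^2 + 29)*(z^2 + 86)). The denominator has no real zeros and deg Q - deg P = 4 ≥ 2, so the integral of f over the upper semicircle |z| = R tends to 0 as R → ∞. Closing the contour in the upper half-plane,
  ∫_{-∞}^{∞} f(x) dx = 2πi · Σ Res(f, z_k)  over the poles with Im z_k > 0.

Zeros of the denominator: z^2 + 86 = 0 gives z = ±sqrt(86)*I; z^2 + 29 = 0 gives z = ±sqrt(29)*I.
Upper half-plane: z = sqrt(29)*I, z = sqrt(86)*I (simple).

Each pole is a simple zero of Q(z) = z^4 + 115*z^2 + 2494, so Res(f, z₀) = P(z₀)/Q'(z₀) with P(z) = 2, Q'(z) = 4*z^3 + 230*z:
  Res(f, sqrt(29)*I) = (2)/(114*sqrt(29)*I) = -sqrt(29)*I/1653
  Res(f, sqrt(86)*I) = (2)/(-114*sqrt(86)*I) = sqrt(86)*I/4902

Sum of residues: I*(-sqrt(29)/1653 + sqrt(86)/4902)
∫_{-∞}^{∞} f(x) dx = 2πi · (I*(-sqrt(29)/1653 + sqrt(86)/4902)) = pi*(-29*sqrt(86) + 86*sqrt(29))/71079

Final answer: pi*(-29*sqrt(86) + 86*sqrt(29))/71079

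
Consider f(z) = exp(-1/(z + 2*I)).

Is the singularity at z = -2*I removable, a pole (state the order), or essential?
Let u = z + 2*I. Then
  e^(-1/u) = Σ_{k≥0} (-1)^k/(k!·u^k) = 1 - 1/u + 1/(2*u^2) - 1/(6*u^3) + ...
which has infinitely many negative powers of u, so exp(-1/(z + 2*I)) has an essential singularity at z = -2*I.
So the singularity is essential.

Final answer: essential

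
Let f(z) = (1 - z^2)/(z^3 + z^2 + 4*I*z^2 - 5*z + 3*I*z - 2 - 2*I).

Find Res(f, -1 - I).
3/2 - I/2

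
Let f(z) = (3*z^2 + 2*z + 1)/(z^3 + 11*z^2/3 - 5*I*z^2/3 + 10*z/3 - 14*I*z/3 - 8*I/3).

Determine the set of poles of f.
The singularities of f are the zeros of the denominator. Factoring,
  z^3 + 11*z^2/3 - 5*I*z^2/3 + 10*z/3 - 14*I*z/3 - 8*I/3 = (z + 2)*(z + 2/3 - 2*I/3)*(z + 1 - I)
so the candidates are z = -2, z = -2/3 + 2*I/3, z = -1 + I.

Check the numerator P(z) = 3*z^2 + 2*z + 1 at each one:
  P(-2) = 9 ≠ 0, so z = -2 is a (simple) pole.
  P(-2/3 + 2*I/3) = -1/3 - 4*I/3 ≠ 0, so z = -2/3 + 2*I/3 is a (simple) pole.
  P(-1 + I) = -1 - 4*I ≠ 0, so z = -1 + I is a (simple) pole.

Poles of f: {-2, -1 + I, -2/3 + 2*I/3}

Final answer: {-2, -1 + I, -2/3 + 2*I/3}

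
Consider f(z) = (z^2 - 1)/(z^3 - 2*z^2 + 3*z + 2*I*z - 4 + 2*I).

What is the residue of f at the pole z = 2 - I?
8/13 - I/13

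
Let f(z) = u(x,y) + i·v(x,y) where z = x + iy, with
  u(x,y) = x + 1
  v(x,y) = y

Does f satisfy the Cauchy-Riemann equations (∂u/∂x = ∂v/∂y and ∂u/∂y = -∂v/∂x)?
∂u/∂x = 1
∂v/∂y = 1
∂u/∂y = 0
∂v/∂x = 0
∂u/∂x = ∂v/∂y and ∂u/∂y = -∂v/∂x hold identically; f is analytic.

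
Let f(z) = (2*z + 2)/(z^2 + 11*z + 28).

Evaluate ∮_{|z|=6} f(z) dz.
By the residue theorem, ∮_C f(z) dz = 2πi · (sum of the residues of f at the poles inside |z| = 6).

The denominator factors as (z + 4)*(z + 7), so the singularities of f are simple poles at z = -4, z = -7.
  |-4|² = 16 < 36 = 6², so this pole is inside the contour.
  |-7|² = 49 > 36 = 6², so this pole is outside the contour.

With P(z) = 2*z + 2 and Q(z) = z^2 + 11*z + 28, each pole is simple, so Res(f, z₀) = P(z₀)/Q'(z₀) with Q'(z) = 2*z + 11.
  Res(f, -4) = P(-4)/Q'(-4) = (-6)/(3) = -2

∮_C f(z) dz = 2πi · (-2) = -4*I*pi

Final answer: -4*I*pi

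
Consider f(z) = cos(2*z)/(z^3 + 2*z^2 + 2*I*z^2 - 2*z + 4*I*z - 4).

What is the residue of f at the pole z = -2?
Write f(z) = P(z)/Q(z) with P(z) = cos(2*z) and Q(z) = z^3 + 2*z^2 + 2*I*z^2 - 2*z + 4*I*z - 4.
The denominator factors as Q(z) = (z + 1 + I)*(z - 1 + I)*(z + 2), so z = -2 is a simple zero of Q and P is analytic there; z = -2 is therefore a simple pole and
  Res(f, z₀) = P(z₀)/Q'(z₀).

Q'(z) = 3*z^2 + 4*z + 4*I*z - 2 + 4*I, so Q'(-2) = 2 - 4*I.
P(-2) = cos(4).

Res(f, -2) = (cos(4))/(2 - 4*I) = (1/10 + I/5)*cos(4)

Final answer: (1/10 + I/5)*cos(4)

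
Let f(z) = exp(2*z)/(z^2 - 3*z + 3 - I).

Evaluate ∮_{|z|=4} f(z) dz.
By the residue theorem, ∮_C f(z) dz = 2πi · (sum of the residues of f at the poles inside |z| = 4).

The denominator factors as (z - 1 + I)*(z - 2 - I), so the singularities of f are simple poles at z = 1 - I, z = 2 + I.
  |1 - I|² = 2 < 16 = 4², so this pole is inside the contour.
  |2 + I|² = 5 < 16 = 4², so this pole is inside the contour.

With P(z) = exp(2*z) and Q(z) = z^2 - 3*z + 3 - I, each pole is simple, so Res(f, z₀) = P(z₀)/Q'(z₀) with Q'(z) = 2*z - 3.
  Res(f, 1 - I) = P(1 - I)/Q'(1 - I) = (exp(2 - 2*I))/(-1 - 2*I) = (-1/5 + 2*I/5)*exp(2 - 2*I)
  Res(f, 2 + I) = P(2 + I)/Q'(2 + I) = (exp(4 + 2*I))/(1 + 2*I) = (1/5 - 2*I/5)*exp(4 + 2*I)

Sum of residues inside C: (-1/5 + 2*I/5)*exp(2 - 2*I) + (1/5 - 2*I/5)*exp(4 + 2*I)
∮_C f(z) dz = 2πi · ((-1/5 + 2*I/5)*exp(2 - 2*I) + (1/5 - 2*I/5)*exp(4 + 2*I)) = pi*(-4/5 - 2*I/5)*exp(2 - 2*I) + pi*(4/5 + 2*I/5)*exp(4 + 2*I)

Final answer: pi*(-4/5 - 2*I/5)*exp(2 - 2*I) + pi*(4/5 + 2*I/5)*exp(4 + 2*I)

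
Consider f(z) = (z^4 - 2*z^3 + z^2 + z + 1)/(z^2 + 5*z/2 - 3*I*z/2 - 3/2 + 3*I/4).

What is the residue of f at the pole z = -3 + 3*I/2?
Write f(z) = P(z)/Q(z) with P(z) = z^4 - 2*z^3 + z^2 + z + 1 and Q(z) = z^2 + 5*z/2 - 3*I*z/2 - 3/2 + 3*I/4.
The denominator factors as Q(z) = (z - 1/2)*(z + 3 - 3*I/2), so z = -3 + 3*I/2 is a simple zero of Q and P is analytic there; z = -3 + 3*I/2 is therefore a simple pole and
  Res(f, z₀) = P(z₀)/Q'(z₀).

Q'(z) = 2*z + 5/2 - 3*I/2, so Q'(-3 + 3*I/2) = -7/2 + 3*I/2.
P(-3 + 3*I/2) = -275/16 - 813*I/4.

Res(f, -3 + 3*I/2) = (-275/16 - 813*I/4)/(-7/2 + 3*I/2) = -7831/464 + 23589*I/464

Final answer: -7831/464 + 23589*I/464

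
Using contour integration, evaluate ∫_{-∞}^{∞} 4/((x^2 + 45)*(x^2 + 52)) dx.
2*pi*(-15*sqrt(13) + 26*sqrt(5))/1365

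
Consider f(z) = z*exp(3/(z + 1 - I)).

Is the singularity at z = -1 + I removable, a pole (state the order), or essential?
essential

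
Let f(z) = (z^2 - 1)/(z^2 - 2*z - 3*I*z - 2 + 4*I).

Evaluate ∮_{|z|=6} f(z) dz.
By the residue theorem, ∮_C f(z) dz = 2πi · (sum of the residues of f at the poles inside |z| = 6).

The denominator factors as (z - 2*I)*(z - 2 - I), so the singularities of f are simple poles at z = 2*I, z = 2 + I.
  |2*I|² = 4 < 36 = 6², so this pole is inside the contour.
  |2 + I|² = 5 < 36 = 6², so this pole is inside the contour.

With P(z) = z^2 - 1 and Q(z) = z^2 - 2*z - 3*I*z - 2 + 4*I, each pole is simple, so Res(f, z₀) = P(z₀)/Q'(z₀) with Q'(z) = 2*z - 2 - 3*I.
  Res(f, 2*I) = P(2*I)/Q'(2*I) = (-5)/(-2 + I) = 2 + I
  Res(f, 2 + I) = P(2 + I)/Q'(2 + I) = (2 + 4*I)/(2 - I) = 2*I

Sum of residues inside C: 2 + 3*I
∮_C f(z) dz = 2πi · (2 + 3*I) = pi*(-6 + 4*I)

Final answer: pi*(-6 + 4*I)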